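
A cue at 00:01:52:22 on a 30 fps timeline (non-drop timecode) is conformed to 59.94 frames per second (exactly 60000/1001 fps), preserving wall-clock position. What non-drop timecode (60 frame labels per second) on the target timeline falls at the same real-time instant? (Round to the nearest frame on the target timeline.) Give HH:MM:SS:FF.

Source frame index: (0×3600 + 1×60 + 52) × 30 + 22 = 3382.
Real time: 3382 / (30) = 1691/15 s.
Target frame: (1691/15) × (60000/1001) = 6764000/1001 ≈ 6757.243 → 6757.
At 60 labels/s: frame 6757 → 00:01:52:37.

00:01:52:37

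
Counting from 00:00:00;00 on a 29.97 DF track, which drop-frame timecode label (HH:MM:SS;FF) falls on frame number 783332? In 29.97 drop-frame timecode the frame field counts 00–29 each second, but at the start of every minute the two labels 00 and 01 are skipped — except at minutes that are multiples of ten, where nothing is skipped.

Ten DF minutes hold 17982 frames, so frame 783332 lies in block 43 (frames 773226–791207) with 10106 frames into that block.
The block's first minute is 1800 frames and the rest 1798 each; 10106 frames reaches minute 5, so 43 × 18 + 5 × 2 = 784 labels have been skipped so far.
Adding those back, label number 783332 + 784 = 784116 at 30 labels/s is 26137 s + 6 f = 7 h 15 min 37 s frame 6, i.e. 07:15:37;06.

07:15:37;06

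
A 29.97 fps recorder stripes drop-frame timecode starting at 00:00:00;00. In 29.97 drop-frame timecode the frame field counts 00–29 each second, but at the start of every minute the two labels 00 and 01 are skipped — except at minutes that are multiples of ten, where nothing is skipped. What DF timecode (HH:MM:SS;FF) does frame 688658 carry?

Ten DF minutes hold 17982 frames, so frame 688658 lies in block 38 (frames 683316–701297) with 5342 frames into that block.
The block's first minute is 1800 frames and the rest 1798 each; 5342 frames reaches minute 2, so 38 × 18 + 2 × 2 = 688 labels have been skipped so far.
Adding those back, label number 688658 + 688 = 689346 at 30 labels/s is 22978 s + 6 f = 6 h 22 min 58 s frame 6, i.e. 06:22:58;06.

06:22:58;06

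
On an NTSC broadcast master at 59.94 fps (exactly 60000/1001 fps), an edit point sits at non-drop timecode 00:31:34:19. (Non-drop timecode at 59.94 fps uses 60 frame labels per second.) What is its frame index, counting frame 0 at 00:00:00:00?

113659

Total seconds to the label: (0 × 3600 + 31 × 60 + 34) = 1894.
Frame index = 1894 × 60 + 19 = 113659.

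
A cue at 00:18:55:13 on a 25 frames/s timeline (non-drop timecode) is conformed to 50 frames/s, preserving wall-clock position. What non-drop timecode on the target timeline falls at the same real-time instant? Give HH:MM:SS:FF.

00:18:55:26

Source frame index: (0×3600 + 18×60 + 55) × 25 + 13 = 28388.
Real time: 28388 / (25) = 28388/25 s.
Target frame: (28388/25) × (50) = 56776.
At 50 labels/s: frame 56776 → 00:18:55:26.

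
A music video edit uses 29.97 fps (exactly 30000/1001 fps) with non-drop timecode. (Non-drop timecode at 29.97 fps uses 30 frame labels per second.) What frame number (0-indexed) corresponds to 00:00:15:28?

Total seconds to the label: (0 × 3600 + 0 × 60 + 15) = 15.
Frame index = 15 × 30 + 28 = 478.

frame 478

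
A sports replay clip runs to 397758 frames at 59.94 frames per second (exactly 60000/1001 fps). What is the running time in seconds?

Running time = 397758 / (60000/1001) = 6635.9293 s.

6635.9293 seconds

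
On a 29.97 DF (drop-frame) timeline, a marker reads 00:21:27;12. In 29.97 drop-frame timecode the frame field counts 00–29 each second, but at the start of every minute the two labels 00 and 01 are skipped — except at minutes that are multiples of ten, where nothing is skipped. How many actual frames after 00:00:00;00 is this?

Complete 10-minute blocks: 2, each 17982 frames → 35964.
Remaining 1 whole minute in the current block: 1800 + 0 × 1798 = 1800 frames.
Within the current minute: 27 × 30 + 12 − 2 = 820 (labels ;00/;01 skipped at this minute). Total = 35964 + 1800 + 820 = 38584.

38584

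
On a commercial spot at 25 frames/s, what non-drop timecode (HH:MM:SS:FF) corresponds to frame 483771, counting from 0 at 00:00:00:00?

05:22:30:21

483771 ÷ 25 = 19350 full seconds, remainder 21 frames.
19350 s = 5 h 22 min 30 s.
Timecode: 05:22:30:21.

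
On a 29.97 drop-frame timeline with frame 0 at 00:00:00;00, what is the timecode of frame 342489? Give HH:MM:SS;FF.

03:10:27;21

Ten DF minutes hold 17982 frames, so frame 342489 lies in block 19 (frames 341658–359639) with 831 frames into that block.
The block's first minute is 1800 frames and the rest 1798 each; 831 frames reaches minute 0, so 19 × 18 + 0 × 2 = 342 labels have been skipped so far.
Adding those back, label number 342489 + 342 = 342831 at 30 labels/s is 11427 s + 21 f = 3 h 10 min 27 s frame 21, i.e. 03:10:27;21.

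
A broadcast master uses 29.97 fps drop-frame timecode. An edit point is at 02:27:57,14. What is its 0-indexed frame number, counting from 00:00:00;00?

Complete 10-minute blocks: 14, each 17982 frames → 251748.
Remaining 7 whole minutes in the current block: 1800 + 6 × 1798 = 12588 frames.
Within the current minute: 57 × 30 + 14 − 2 = 1722 (labels ;00/;01 skipped at this minute). Total = 251748 + 12588 + 1722 = 266058.

266058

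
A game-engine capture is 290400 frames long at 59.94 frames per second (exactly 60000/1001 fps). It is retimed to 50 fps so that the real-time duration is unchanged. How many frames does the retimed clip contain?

Target frames = source frames × (target rate / source rate) = 290400 × (50)/(60000/1001) = 290400 × 1001/1200 = 242242.

242242 frames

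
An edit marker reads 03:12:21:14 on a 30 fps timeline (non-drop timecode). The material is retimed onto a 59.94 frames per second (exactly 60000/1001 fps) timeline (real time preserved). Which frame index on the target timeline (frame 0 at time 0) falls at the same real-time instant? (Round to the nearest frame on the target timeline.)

frame 691796

Source frame index: (3×3600 + 12×60 + 21) × 30 + 14 = 346244.
Real time: 346244 / (30) = 173122/15 s.
Target frame: (173122/15) × (60000/1001) = 692488000/1001 ≈ 691796.204 → 691796.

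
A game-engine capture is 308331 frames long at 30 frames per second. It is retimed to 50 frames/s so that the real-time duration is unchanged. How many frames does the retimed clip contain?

Target frames = source frames × (target rate / source rate) = 308331 × (50)/(30) = 308331 × 5/3 = 513885.

513885 frames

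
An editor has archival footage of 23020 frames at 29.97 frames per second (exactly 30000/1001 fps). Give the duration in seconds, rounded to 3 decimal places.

Running time = 23020 × 1001/30000 = 1152151/1500 s ≈ 768.101 s.

768.101 seconds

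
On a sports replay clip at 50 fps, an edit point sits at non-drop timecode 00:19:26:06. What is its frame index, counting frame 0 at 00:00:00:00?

Total seconds to the label: (0 × 3600 + 19 × 60 + 26) = 1166.
Frame index = 1166 × 50 + 6 = 58306.

58306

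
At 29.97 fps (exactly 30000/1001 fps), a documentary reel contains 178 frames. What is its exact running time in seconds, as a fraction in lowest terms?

Running time = 178 ÷ (30000/1001) = 178 × 1001/30000 = 89089/15000 s.

89089/15000 seconds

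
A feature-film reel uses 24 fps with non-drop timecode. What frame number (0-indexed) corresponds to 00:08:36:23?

Total seconds to the label: (0 × 3600 + 8 × 60 + 36) = 516.
Frame index = 516 × 24 + 23 = 12407.

12407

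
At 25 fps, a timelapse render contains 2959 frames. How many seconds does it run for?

Running time = 2959 / (25) = 118.36 s.

118.36 seconds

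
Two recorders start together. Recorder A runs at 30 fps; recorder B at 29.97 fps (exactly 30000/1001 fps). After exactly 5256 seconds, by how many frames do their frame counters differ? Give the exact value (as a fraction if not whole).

A emits 30 × 5256 = 157680 frames; B emits 30000/1001 × 5256 = 157680000/1001.
Difference = 157680/1001 frames (≈ 157.5225); B is behind A.

157680/1001 frames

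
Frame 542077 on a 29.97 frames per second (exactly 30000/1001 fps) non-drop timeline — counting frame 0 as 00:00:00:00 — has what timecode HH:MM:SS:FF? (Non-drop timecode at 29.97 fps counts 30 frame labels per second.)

542077 ÷ 30 = 18069 full seconds, remainder 7 frames.
18069 s = 5 h 1 min 9 s.
Timecode: 05:01:09:07.

05:01:09:07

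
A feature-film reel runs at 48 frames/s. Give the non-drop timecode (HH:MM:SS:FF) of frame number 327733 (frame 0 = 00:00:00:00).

01:53:47:37

327733 ÷ 48 = 6827 full seconds, remainder 37 frames.
6827 s = 1 h 53 min 47 s.
Timecode: 01:53:47:37.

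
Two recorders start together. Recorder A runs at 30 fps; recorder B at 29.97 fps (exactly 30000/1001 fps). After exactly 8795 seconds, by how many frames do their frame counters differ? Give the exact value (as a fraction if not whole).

A emits 30 × 8795 = 263850 frames; B emits 30000/1001 × 8795 = 263850000/1001.
Difference = 263850/1001 frames (≈ 263.5864); B is behind A.

263850/1001 frames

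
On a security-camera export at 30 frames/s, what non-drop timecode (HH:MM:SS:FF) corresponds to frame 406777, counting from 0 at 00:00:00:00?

03:45:59:07

406777 ÷ 30 = 13559 full seconds, remainder 7 frames.
13559 s = 3 h 45 min 59 s.
Timecode: 03:45:59:07.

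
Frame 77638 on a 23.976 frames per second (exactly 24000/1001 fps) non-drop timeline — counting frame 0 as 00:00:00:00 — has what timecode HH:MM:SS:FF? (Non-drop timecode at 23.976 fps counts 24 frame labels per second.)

00:53:54:22

77638 ÷ 24 = 3234 full seconds, remainder 22 frames.
3234 s = 0 h 53 min 54 s.
Timecode: 00:53:54:22.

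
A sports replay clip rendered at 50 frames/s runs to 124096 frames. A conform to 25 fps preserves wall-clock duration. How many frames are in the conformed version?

Target frames = source frames × (target rate / source rate) = 124096 × (25)/(50) = 124096 × 1/2 = 62048.

62048 frames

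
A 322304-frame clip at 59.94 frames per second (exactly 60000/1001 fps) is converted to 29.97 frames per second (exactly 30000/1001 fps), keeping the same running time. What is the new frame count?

161152 frames

Target frames = source frames × (target rate / source rate) = 322304 × (30000/1001)/(60000/1001) = 322304 × 1/2 = 161152.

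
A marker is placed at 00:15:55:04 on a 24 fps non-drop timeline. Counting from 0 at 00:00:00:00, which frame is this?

Total seconds to the label: (0 × 3600 + 15 × 60 + 55) = 955.
Frame index = 955 × 24 + 4 = 22924.

frame 22924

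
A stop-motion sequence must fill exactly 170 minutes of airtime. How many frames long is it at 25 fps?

170 min = 10200 s.
Frames = 10200 × 25 = 255000.

255000 frames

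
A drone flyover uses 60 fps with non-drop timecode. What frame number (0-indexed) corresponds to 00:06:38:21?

Total seconds to the label: (0 × 3600 + 6 × 60 + 38) = 398.
Frame index = 398 × 60 + 21 = 23901.

frame 23901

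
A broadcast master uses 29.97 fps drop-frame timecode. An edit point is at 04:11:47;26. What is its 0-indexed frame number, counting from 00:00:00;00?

Complete 10-minute blocks: 25, each 17982 frames → 449550.
Remaining 1 whole minute in the current block: 1800 + 0 × 1798 = 1800 frames.
Within the current minute: 47 × 30 + 26 − 2 = 1434 (labels ;00/;01 skipped at this minute). Total = 449550 + 1800 + 1434 = 452784.

452784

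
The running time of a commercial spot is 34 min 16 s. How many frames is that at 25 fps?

51400 frames

34 min 16 s = 2056 s.
Frames = 2056 × 25 = 51400.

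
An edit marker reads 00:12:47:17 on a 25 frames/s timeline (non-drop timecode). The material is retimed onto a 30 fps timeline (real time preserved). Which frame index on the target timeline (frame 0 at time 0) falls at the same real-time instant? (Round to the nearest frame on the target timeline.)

frame 23030

Source frame index: (0×3600 + 12×60 + 47) × 25 + 17 = 19192.
Real time: 19192 / (25) = 19192/25 s.
Target frame: (19192/25) × (30) = 115152/5 ≈ 23030.400 → 23030.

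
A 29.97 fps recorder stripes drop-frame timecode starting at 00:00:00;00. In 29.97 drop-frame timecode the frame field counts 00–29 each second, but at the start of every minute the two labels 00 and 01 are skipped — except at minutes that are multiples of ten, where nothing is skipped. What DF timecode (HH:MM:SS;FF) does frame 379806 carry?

Each 10-minute DF block holds 10 × 60 × 30 − 9 × 2 = 17982 frames. 379806 ÷ 17982 → 21 full blocks, remainder 2184.
Within the partial block the first minute is 1800 frames and each further minute 1798, so 1 further minute boundary passed. Total skipped labels = 18 × 21 + 2 × 1 = 380.
Non-drop label index = 379806 + 380 = 380186; at 30 labels/s that is 03:31:12:26, i.e. DF 03:31:12;26.

03:31:12;26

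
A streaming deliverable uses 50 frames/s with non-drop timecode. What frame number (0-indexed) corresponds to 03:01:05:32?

Total seconds to the label: (3 × 3600 + 1 × 60 + 5) = 10865.
Frame index = 10865 × 50 + 32 = 543282.

frame 543282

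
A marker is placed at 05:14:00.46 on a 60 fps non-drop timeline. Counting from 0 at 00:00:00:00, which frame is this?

1130446

Total seconds to the label: (5 × 3600 + 14 × 60 + 0) = 18840.
Frame index = 18840 × 60 + 46 = 1130446.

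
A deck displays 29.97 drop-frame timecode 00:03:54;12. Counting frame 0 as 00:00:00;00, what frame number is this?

Complete 10-minute blocks: 0, each 17982 frames → 0.
Remaining 3 whole minutes in the current block: 1800 + 2 × 1798 = 5396 frames.
Within the current minute: 54 × 30 + 12 − 2 = 1630 (labels ;00/;01 skipped at this minute). Total = 0 + 5396 + 1630 = 7026.

7026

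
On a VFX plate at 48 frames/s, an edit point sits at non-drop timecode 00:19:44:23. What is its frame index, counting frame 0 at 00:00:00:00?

56855

Total seconds to the label: (0 × 3600 + 19 × 60 + 44) = 1184.
Frame index = 1184 × 48 + 23 = 56855.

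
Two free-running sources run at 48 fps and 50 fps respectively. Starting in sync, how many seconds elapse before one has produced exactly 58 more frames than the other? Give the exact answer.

29 seconds

The gap grows by |50 − 48| = 2 frames per second.
Time for a 58-frame gap: 58 ÷ (2) = 29 s.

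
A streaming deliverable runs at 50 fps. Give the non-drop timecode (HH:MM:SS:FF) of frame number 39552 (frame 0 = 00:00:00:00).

39552 ÷ 50 = 791 full seconds, remainder 2 frames.
791 s = 0 h 13 min 11 s.
Timecode: 00:13:11:02.

00:13:11:02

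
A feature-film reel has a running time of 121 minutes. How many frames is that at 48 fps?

121 min = 7260 s.
Frames = 7260 × 48 = 348480.

348480 frames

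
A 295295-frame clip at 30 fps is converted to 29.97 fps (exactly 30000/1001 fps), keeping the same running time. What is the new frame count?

295000 frames

Target frames = source frames × (target rate / source rate) = 295295 × (30000/1001)/(30) = 295295 × 1000/1001 = 295000.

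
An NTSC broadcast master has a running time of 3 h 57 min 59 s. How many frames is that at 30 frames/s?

3 h 57 min 59 s = 14279 s.
Frames = 14279 × 30 = 428370.

428370 frames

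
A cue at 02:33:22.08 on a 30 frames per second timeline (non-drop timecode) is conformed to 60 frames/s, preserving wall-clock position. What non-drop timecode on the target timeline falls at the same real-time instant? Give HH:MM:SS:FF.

Source frame index: (2×3600 + 33×60 + 22) × 30 + 8 = 276068.
Real time: 276068 / (30) = 138034/15 s.
Target frame: (138034/15) × (60) = 552136.
At 60 labels/s: frame 552136 → 02:33:22:16.

02:33:22:16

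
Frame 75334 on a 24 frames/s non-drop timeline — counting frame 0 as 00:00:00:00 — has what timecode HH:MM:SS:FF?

75334 ÷ 24 = 3138 full seconds, remainder 22 frames.
3138 s = 0 h 52 min 18 s.
Timecode: 00:52:18:22.

00:52:18:22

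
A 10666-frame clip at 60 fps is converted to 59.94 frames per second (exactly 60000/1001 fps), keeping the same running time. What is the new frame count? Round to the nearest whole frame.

10655 frames

Frames at target rate = 10666 × (60000/1001) / (60) = 10666000/1001 ≈ 10655.345.
Nearest whole frame: 10655.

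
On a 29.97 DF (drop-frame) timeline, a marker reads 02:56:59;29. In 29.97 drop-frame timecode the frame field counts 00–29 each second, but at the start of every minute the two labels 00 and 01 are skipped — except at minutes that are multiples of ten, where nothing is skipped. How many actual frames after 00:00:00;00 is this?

As if non-drop at 30 labels/s: (2 × 3600 + 56 × 60 + 59) × 30 + 29 = 318599.
Minute boundaries passed: 176; those not divisible by 10: 176 − 17 = 159; dropped labels = 2 × 159 = 318.
Actual frame index = 318599 − 318 = 318281.

318281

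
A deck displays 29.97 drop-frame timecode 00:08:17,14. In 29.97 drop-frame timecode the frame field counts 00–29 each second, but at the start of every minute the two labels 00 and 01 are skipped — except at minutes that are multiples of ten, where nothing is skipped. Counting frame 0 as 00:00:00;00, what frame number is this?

14908

As if non-drop at 30 labels/s: (0 × 3600 + 8 × 60 + 17) × 30 + 14 = 14924.
Minute boundaries passed: 8; those not divisible by 10: 8 − 0 = 8; dropped labels = 2 × 8 = 16.
Actual frame index = 14924 − 16 = 14908.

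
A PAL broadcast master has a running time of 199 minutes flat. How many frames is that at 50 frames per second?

597000 frames

199 min = 11940 s.
Frames = 11940 × 50 = 597000.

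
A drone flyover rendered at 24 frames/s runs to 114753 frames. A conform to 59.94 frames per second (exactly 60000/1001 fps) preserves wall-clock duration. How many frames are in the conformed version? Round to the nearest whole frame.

Frames at target rate = 114753 × (60000/1001) / (24) = 286882500/1001 ≈ 286595.904.
Nearest whole frame: 286596.

286596 frames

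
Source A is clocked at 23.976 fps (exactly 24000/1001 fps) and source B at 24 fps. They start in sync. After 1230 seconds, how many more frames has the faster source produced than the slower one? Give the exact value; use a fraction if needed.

A emits 24000/1001 × 1230 = 29520000/1001 frames; B emits 24 × 1230 = 29520.
Difference = 29520/1001 frames (≈ 29.4905); B is ahead of A.

29520/1001 frames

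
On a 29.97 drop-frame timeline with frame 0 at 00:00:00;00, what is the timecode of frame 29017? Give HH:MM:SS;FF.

00:16:08;07

Each 10-minute DF block holds 10 × 60 × 30 − 9 × 2 = 17982 frames. 29017 ÷ 17982 → 1 full block, remainder 11035.
Within the partial block the first minute is 1800 frames and each further minute 1798, so 6 further minute boundaries passed. Total skipped labels = 18 × 1 + 2 × 6 = 30.
Non-drop label index = 29017 + 30 = 29047; at 30 labels/s that is 00:16:08:07, i.e. DF 00:16:08;07.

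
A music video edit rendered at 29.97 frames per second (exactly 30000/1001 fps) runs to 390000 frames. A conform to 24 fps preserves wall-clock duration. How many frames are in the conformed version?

Target frames = source frames × (target rate / source rate) = 390000 × (24)/(30000/1001) = 390000 × 1001/1250 = 312312.

312312 frames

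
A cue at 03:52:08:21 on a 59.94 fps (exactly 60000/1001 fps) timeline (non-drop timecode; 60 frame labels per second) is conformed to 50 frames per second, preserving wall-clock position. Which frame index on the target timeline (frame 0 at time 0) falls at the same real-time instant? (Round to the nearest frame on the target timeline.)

Source frame index: (3×3600 + 52×60 + 8) × 60 + 21 = 835701.
Real time: 835701 / (60000/1001) = 278845567/20000 s.
Target frame: (278845567/20000) × (50) = 278845567/400 ≈ 697113.917 → 697114.

frame 697114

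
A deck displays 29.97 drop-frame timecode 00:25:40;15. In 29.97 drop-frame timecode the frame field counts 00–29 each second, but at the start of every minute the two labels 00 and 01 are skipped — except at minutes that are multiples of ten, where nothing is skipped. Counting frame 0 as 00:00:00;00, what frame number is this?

46169

As if non-drop at 30 labels/s: (0 × 3600 + 25 × 60 + 40) × 30 + 15 = 46215.
Minute boundaries passed: 25; those not divisible by 10: 25 − 2 = 23; dropped labels = 2 × 23 = 46.
Actual frame index = 46215 − 46 = 46169.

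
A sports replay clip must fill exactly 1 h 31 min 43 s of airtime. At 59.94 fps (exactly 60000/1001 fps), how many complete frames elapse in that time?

329850 frames

1 h 31 min 43 s = 5503 s.
Frames = 5503 × 60000/1001 = 330180000/1001 ≈ 329850.1499.
Complete frames: 329850.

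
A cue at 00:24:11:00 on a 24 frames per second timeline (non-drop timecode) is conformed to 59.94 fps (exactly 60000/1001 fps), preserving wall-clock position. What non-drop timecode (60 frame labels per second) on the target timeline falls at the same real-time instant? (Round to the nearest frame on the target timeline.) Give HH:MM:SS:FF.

00:24:09:33

Source frame index: (0×3600 + 24×60 + 11) × 24 + 0 = 34824.
Real time: 34824 / (24) = 1451 s.
Target frame: (1451) × (60000/1001) = 87060000/1001 ≈ 86973.027 → 86973.
At 60 labels/s: frame 86973 → 00:24:09:33.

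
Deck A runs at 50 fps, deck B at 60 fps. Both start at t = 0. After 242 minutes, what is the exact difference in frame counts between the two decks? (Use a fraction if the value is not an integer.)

145200 frames

242 min = 14520 s.
A emits 50 × 14520 = 726000 frames; B emits 60 × 14520 = 871200.
Difference = 145200 frames; B is ahead of A.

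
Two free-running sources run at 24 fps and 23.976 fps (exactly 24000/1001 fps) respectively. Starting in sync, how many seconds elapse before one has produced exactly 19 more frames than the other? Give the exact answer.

The gap grows by |24000/1001 − 24| = 24/1001 frames per second.
Time for a 19-frame gap: 19 ÷ (24/1001) = 19019/24 s.

19019/24 seconds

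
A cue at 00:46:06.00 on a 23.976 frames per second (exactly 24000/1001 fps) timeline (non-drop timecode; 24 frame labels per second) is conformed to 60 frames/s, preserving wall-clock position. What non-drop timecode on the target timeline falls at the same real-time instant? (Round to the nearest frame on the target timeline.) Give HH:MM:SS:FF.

Source frame index: (0×3600 + 46×60 + 6) × 24 + 0 = 66384.
Real time: 66384 / (24000/1001) = 1384383/500 s.
Target frame: (1384383/500) × (60) = 4153149/25 ≈ 166125.960 → 166126.
At 60 labels/s: frame 166126 → 00:46:08:46.

00:46:08:46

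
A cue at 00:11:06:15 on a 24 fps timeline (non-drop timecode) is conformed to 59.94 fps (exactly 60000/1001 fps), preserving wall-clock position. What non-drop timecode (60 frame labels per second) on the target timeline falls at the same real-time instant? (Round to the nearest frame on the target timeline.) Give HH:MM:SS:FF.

Source frame index: (0×3600 + 11×60 + 6) × 24 + 15 = 15999.
Real time: 15999 / (24) = 5333/8 s.
Target frame: (5333/8) × (60000/1001) = 39997500/1001 ≈ 39957.542 → 39958.
At 60 labels/s: frame 39958 → 00:11:05:58.

00:11:05:58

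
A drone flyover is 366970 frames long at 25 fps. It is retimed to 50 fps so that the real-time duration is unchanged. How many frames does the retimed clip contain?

Target frames = source frames × (target rate / source rate) = 366970 × (50)/(25) = 366970 × 2 = 733940.

733940 frames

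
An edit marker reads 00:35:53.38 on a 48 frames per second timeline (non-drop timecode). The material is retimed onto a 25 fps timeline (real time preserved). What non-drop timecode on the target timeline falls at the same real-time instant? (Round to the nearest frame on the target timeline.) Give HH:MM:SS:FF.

00:35:53:20

Source frame index: (0×3600 + 35×60 + 53) × 48 + 38 = 103382.
Real time: 103382 / (48) = 51691/24 s.
Target frame: (51691/24) × (25) = 1292275/24 ≈ 53844.792 → 53845.
At 25 labels/s: frame 53845 → 00:35:53:20.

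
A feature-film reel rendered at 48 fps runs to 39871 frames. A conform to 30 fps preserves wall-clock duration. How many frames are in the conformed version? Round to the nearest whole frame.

Frames at target rate = 39871 × (30) / (48) = 199355/8 ≈ 24919.375.
Nearest whole frame: 24919.

24919 frames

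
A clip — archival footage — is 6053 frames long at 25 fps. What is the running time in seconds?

Running time = 6053 / (25) = 242.12 s.

242.12 seconds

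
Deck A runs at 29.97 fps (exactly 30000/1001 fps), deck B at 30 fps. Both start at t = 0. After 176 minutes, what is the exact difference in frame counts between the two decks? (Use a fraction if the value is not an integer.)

28800/91 frames

176 min = 10560 s.
A emits 30000/1001 × 10560 = 28800000/91 frames; B emits 30 × 10560 = 316800.
Difference = 28800/91 frames (≈ 316.4835); B is ahead of A.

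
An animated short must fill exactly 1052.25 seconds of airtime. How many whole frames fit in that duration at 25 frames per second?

26306 frames

Frames = 1052.25 × 25 = 105225/4 ≈ 26306.2500.
Complete frames: 26306.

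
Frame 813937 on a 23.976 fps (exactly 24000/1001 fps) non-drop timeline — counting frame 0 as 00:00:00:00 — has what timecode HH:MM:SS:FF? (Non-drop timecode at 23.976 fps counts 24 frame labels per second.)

09:25:14:01

813937 ÷ 24 = 33914 full seconds, remainder 1 frame.
33914 s = 9 h 25 min 14 s.
Timecode: 09:25:14:01.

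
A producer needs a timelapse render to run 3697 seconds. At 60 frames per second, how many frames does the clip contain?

Frames = 3697 × 60 = 221820.

221820 frames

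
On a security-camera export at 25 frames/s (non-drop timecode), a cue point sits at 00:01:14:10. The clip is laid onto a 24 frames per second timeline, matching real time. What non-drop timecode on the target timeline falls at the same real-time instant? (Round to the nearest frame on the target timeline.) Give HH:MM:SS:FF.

00:01:14:10

Source frame index: (0×3600 + 1×60 + 14) × 25 + 10 = 1860.
Real time: 1860 / (25) = 372/5 s.
Target frame: (372/5) × (24) = 8928/5 ≈ 1785.600 → 1786.
At 24 labels/s: frame 1786 → 00:01:14:10.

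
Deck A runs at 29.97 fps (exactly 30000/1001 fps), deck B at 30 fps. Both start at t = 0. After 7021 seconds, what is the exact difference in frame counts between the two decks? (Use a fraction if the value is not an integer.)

A emits 30000/1001 × 7021 = 30090000/143 frames; B emits 30 × 7021 = 210630.
Difference = 30090/143 frames (≈ 210.4196); B is ahead of A.

30090/143 frames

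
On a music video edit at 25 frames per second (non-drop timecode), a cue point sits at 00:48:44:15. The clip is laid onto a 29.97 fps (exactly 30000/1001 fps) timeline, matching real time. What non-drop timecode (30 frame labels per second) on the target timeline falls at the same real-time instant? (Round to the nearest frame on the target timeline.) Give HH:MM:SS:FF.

Source frame index: (0×3600 + 48×60 + 44) × 25 + 15 = 73115.
Real time: 73115 / (25) = 14623/5 s.
Target frame: (14623/5) × (30000/1001) = 12534000/143 ≈ 87650.350 → 87650.
At 30 labels/s: frame 87650 → 00:48:41:20.

00:48:41:20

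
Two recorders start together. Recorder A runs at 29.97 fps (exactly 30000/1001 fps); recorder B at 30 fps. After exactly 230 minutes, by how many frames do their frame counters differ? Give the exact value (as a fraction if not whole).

414000/1001 frames

230 min = 13800 s.
A emits 30000/1001 × 13800 = 414000000/1001 frames; B emits 30 × 13800 = 414000.
Difference = 414000/1001 frames (≈ 413.5864); B is ahead of A.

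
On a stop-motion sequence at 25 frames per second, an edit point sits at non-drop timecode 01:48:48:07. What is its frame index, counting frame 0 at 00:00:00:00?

frame 163207

Total seconds to the label: (1 × 3600 + 48 × 60 + 48) = 6528.
Frame index = 6528 × 25 + 7 = 163207.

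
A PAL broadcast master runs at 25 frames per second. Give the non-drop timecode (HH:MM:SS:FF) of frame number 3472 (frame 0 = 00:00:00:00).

00:02:18:22

3472 ÷ 25 = 138 full seconds, remainder 22 frames.
138 s = 0 h 2 min 18 s.
Timecode: 00:02:18:22.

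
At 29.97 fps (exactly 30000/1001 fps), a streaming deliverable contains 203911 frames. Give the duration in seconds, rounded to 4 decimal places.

6803.8304 seconds

Running time = 203911 × 1001/30000 = 204114911/30000 s ≈ 6803.8304 s.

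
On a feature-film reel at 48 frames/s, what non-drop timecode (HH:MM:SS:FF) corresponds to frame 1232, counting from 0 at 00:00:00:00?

1232 ÷ 48 = 25 full seconds, remainder 32 frames.
25 s = 0 h 0 min 25 s.
Timecode: 00:00:25:32.

00:00:25:32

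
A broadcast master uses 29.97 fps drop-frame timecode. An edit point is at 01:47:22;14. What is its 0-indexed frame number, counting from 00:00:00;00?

193080

Complete 10-minute blocks: 10, each 17982 frames → 179820.
Remaining 7 whole minutes in the current block: 1800 + 6 × 1798 = 12588 frames.
Within the current minute: 22 × 30 + 14 − 2 = 672 (labels ;00/;01 skipped at this minute). Total = 179820 + 12588 + 672 = 193080.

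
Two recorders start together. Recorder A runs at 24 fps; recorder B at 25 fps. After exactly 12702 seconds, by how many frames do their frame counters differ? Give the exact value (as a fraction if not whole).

A emits 24 × 12702 = 304848 frames; B emits 25 × 12702 = 317550.
Difference = 12702 frames; B is ahead of A.

12702 frames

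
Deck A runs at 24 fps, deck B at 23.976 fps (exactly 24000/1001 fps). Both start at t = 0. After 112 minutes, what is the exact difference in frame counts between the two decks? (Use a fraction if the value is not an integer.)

23040/143 frames

112 min = 6720 s.
A emits 24 × 6720 = 161280 frames; B emits 24000/1001 × 6720 = 23040000/143.
Difference = 23040/143 frames (≈ 161.1189); B is behind A.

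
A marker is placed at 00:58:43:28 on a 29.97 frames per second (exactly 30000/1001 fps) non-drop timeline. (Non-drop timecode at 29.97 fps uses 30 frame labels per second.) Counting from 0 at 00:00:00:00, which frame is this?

Total seconds to the label: (0 × 3600 + 58 × 60 + 43) = 3523.
Frame index = 3523 × 30 + 28 = 105718.

105718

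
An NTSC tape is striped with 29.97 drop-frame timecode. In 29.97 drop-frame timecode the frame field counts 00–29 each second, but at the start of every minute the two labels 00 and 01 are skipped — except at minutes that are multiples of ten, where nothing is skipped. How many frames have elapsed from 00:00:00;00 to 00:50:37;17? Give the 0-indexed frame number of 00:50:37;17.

As if non-drop at 30 labels/s: (0 × 3600 + 50 × 60 + 37) × 30 + 17 = 91127.
Minute boundaries passed: 50; those not divisible by 10: 50 − 5 = 45; dropped labels = 2 × 45 = 90.
Actual frame index = 91127 − 90 = 91037.

91037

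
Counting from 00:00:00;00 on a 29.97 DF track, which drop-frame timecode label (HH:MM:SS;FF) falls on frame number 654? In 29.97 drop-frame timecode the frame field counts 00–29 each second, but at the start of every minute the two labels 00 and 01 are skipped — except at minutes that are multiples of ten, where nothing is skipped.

00:00:21;24

Ten DF minutes hold 17982 frames, so frame 654 lies in block 0 (frames 0–17981) with 654 frames into that block.
The block's first minute is 1800 frames and the rest 1798 each; 654 frames reaches minute 0, so 0 × 18 + 0 × 2 = 0 labels have been skipped so far.
Adding those back, label number 654 + 0 = 654 at 30 labels/s is 21 s + 24 f = 0 h 0 min 21 s frame 24, i.e. 00:00:21;24.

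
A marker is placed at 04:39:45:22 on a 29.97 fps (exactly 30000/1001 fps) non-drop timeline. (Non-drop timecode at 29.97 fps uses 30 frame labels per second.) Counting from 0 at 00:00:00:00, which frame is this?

Total seconds to the label: (4 × 3600 + 39 × 60 + 45) = 16785.
Frame index = 16785 × 30 + 22 = 503572.

503572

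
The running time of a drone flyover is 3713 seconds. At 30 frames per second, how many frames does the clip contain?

111390 frames

Frames = 3713 × 30 = 111390.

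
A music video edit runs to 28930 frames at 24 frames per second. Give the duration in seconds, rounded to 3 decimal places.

1205.417 seconds

Running time = 28930 × 1/24 = 14465/12 s ≈ 1205.417 s.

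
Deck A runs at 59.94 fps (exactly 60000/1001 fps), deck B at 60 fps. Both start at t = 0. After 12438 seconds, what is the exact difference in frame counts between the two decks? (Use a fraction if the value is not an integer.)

746280/1001 frames

A emits 60000/1001 × 12438 = 746280000/1001 frames; B emits 60 × 12438 = 746280.
Difference = 746280/1001 frames (≈ 745.5345); B is ahead of A.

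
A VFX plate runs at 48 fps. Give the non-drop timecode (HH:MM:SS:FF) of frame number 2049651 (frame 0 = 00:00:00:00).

2049651 ÷ 48 = 42701 full seconds, remainder 3 frames.
42701 s = 11 h 51 min 41 s.
Timecode: 11:51:41:03.

11:51:41:03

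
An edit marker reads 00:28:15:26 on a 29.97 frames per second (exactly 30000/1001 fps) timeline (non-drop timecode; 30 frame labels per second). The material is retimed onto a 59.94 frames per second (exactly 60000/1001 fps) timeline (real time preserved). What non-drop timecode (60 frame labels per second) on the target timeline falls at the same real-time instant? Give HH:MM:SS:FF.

00:28:15:52

Source frame index: (0×3600 + 28×60 + 15) × 30 + 26 = 50876.
Real time: 50876 / (30000/1001) = 12731719/7500 s.
Target frame: (12731719/7500) × (60000/1001) = 101752.
At 60 labels/s: frame 101752 → 00:28:15:52.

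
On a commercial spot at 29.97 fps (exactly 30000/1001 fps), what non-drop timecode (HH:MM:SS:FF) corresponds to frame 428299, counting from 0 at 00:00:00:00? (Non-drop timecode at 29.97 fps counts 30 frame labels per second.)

428299 ÷ 30 = 14276 full seconds, remainder 19 frames.
14276 s = 3 h 57 min 56 s.
Timecode: 03:57:56:19.

03:57:56:19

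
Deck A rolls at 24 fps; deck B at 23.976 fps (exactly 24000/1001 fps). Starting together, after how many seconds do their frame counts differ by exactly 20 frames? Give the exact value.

The gap grows by |24000/1001 − 24| = 24/1001 frames per second.
Time for a 20-frame gap: 20 ÷ (24/1001) = 5005/6 s.

5005/6 seconds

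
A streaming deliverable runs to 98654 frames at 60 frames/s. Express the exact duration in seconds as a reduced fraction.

Running time = 98654 ÷ (60) = 98654 × 1/60 = 49327/30 s.

49327/30 seconds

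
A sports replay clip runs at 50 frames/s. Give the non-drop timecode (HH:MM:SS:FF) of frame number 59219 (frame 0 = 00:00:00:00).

59219 ÷ 50 = 1184 full seconds, remainder 19 frames.
1184 s = 0 h 19 min 44 s.
Timecode: 00:19:44:19.

00:19:44:19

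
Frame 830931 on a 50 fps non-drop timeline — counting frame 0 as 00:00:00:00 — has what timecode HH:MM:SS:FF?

04:36:58:31

830931 ÷ 50 = 16618 full seconds, remainder 31 frames.
16618 s = 4 h 36 min 58 s.
Timecode: 04:36:58:31.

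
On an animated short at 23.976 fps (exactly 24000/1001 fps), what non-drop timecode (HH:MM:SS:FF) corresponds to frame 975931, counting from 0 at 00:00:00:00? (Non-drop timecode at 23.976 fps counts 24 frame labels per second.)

11:17:43:19

975931 ÷ 24 = 40663 full seconds, remainder 19 frames.
40663 s = 11 h 17 min 43 s.
Timecode: 11:17:43:19.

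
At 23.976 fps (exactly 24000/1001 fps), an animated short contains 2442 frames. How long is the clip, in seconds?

Running time = 2442 / (24000/1001) = 101.85175 s.

101.85175 seconds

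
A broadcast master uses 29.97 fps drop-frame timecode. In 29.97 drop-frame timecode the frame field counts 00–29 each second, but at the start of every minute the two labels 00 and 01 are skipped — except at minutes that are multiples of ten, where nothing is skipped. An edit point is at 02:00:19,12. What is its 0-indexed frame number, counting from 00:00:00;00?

Complete 10-minute blocks: 12, each 17982 frames → 215784.
Remaining 0 whole minutes in the current block: 0 frames.
Within the current minute: 19 × 30 + 12 = 582. Total = 215784 + 0 + 582 = 216366.

216366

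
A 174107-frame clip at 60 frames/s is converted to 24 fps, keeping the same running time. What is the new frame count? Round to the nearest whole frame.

Frames at target rate = 174107 × (24) / (60) = 348214/5 ≈ 69642.800.
Nearest whole frame: 69643.

69643 frames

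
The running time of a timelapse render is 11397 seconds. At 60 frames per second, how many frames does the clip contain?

683820 frames

Frames = 11397 × 60 = 683820.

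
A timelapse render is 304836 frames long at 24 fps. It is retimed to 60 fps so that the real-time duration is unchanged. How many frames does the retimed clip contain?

762090 frames

Target frames = source frames × (target rate / source rate) = 304836 × (60)/(24) = 304836 × 5/2 = 762090.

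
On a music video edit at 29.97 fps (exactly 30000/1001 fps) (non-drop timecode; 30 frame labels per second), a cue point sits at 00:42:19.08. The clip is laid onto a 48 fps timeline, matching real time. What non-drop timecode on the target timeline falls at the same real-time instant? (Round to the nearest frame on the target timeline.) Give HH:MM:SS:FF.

Source frame index: (0×3600 + 42×60 + 19) × 30 + 8 = 76178.
Real time: 76178 / (30000/1001) = 38127089/15000 s.
Target frame: (38127089/15000) × (48) = 76254178/625 ≈ 122006.685 → 122007.
At 48 labels/s: frame 122007 → 00:42:21:39.

00:42:21:39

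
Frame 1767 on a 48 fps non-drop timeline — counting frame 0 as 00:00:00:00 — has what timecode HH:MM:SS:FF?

1767 ÷ 48 = 36 full seconds, remainder 39 frames.
36 s = 0 h 0 min 36 s.
Timecode: 00:00:36:39.

00:00:36:39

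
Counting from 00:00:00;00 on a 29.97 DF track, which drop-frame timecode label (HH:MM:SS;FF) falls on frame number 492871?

Ten DF minutes hold 17982 frames, so frame 492871 lies in block 27 (frames 485514–503495) with 7357 frames into that block.
The block's first minute is 1800 frames and the rest 1798 each; 7357 frames reaches minute 4, so 27 × 18 + 4 × 2 = 494 labels have been skipped so far.
Adding those back, label number 492871 + 494 = 493365 at 30 labels/s is 16445 s + 15 f = 4 h 34 min 5 s frame 15, i.e. 04:34:05;15.

04:34:05;15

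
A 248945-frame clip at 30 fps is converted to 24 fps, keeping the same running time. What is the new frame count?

Target frames = source frames × (target rate / source rate) = 248945 × (24)/(30) = 248945 × 4/5 = 199156.

199156 frames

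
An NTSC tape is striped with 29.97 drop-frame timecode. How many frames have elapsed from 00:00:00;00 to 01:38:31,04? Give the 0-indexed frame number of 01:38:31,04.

Complete 10-minute blocks: 9, each 17982 frames → 161838.
Remaining 8 whole minutes in the current block: 1800 + 7 × 1798 = 14386 frames.
Within the current minute: 31 × 30 + 4 − 2 = 932 (labels ;00/;01 skipped at this minute). Total = 161838 + 14386 + 932 = 177156.

177156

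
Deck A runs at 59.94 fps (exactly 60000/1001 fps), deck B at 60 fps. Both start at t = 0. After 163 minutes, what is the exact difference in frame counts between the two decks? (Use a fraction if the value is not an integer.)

163 min = 9780 s.
A emits 60000/1001 × 9780 = 586800000/1001 frames; B emits 60 × 9780 = 586800.
Difference = 586800/1001 frames (≈ 586.2138); B is ahead of A.

586800/1001 frames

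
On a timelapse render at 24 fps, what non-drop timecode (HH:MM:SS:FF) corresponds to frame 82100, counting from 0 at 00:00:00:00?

82100 ÷ 24 = 3420 full seconds, remainder 20 frames.
3420 s = 0 h 57 min 0 s.
Timecode: 00:57:00:20.

00:57:00:20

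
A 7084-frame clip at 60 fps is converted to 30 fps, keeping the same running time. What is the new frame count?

Target frames = source frames × (target rate / source rate) = 7084 × (30)/(60) = 7084 × 1/2 = 3542.

3542 frames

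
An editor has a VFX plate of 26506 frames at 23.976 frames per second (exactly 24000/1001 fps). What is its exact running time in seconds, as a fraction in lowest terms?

Running time = 26506 ÷ (24000/1001) = 26506 × 1001/24000 = 13266253/12000 s.

13266253/12000 seconds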